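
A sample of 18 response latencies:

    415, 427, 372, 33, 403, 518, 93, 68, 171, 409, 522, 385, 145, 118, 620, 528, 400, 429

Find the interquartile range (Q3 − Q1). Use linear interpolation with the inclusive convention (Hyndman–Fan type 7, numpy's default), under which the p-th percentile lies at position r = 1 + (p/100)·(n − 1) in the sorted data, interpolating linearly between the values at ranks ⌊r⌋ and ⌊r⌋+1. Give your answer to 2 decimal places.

Sorted: 33, 68, 93, 118, 145, 171, 372, 385, 400, 403, 409, 415, 427, 429, 518, 522, 528, 620.
n = 18.
P25: r = 5.25; ranks 5–6 are 145, 171; interpolating gives 151.5.
P75: r = 13.75; ranks 13–14 are 427, 429; interpolating gives 428.5.
Difference: 428.5 − 151.5 = 277.

277.00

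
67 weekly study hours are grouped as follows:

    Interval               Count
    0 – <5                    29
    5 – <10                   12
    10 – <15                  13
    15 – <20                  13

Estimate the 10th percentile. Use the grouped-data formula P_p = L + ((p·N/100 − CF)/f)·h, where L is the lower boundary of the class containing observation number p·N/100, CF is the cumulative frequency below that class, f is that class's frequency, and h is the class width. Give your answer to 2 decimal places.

N = 67; target position k = 10/100 · 67 = 6.7.
Cumulative frequencies: 29, 41, 54, 67.
Observation 6.7 falls in the class 0 – <5.
L = 0, CF = 0, f = 29, h = 5.
P10 = 0 + ((6.7 − 0)/29)·5 = 0 + 1.15517 = 1.15517.

1.16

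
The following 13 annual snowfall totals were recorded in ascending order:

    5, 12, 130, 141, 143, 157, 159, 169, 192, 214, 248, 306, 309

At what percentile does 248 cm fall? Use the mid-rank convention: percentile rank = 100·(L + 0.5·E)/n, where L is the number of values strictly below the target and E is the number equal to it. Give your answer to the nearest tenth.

80.8

Count below 248: L = 10; count equal: E = 1; n = 13.
Percentile rank = 100·(10 + 0.5·1)/13 = 100·10.5/13 = 80.77.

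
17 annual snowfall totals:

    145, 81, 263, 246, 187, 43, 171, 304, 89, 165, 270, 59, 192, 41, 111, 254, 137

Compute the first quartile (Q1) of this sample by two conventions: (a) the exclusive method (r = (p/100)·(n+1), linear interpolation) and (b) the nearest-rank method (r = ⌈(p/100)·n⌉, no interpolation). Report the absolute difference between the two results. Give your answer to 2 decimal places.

4.00

Sorted: 41, 43, 59, 81, 89, 111, 137, 145, 165, 171, 187, 192, 246, 254, 263, 270, 304.
n = 17.
(a) r = 4.5; between ranks 4 (81) and 5 (89): 85.
(b) the nearest-rank method: rank 5 → 89.
|85 − 89| = 4.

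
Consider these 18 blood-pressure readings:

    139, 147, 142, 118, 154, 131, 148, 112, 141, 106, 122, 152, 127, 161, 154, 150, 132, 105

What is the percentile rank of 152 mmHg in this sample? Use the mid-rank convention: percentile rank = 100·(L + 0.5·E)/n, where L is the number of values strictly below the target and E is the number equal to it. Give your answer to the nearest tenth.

80.6

Sorted: 105, 106, 112, 118, 122, 127, 131, 132, 139, 141, 142, 147, 148, 150, 152, 154, 154, 161.
Count below 152: L = 14; count equal: E = 1; n = 18.
Percentile rank = 100·(14 + 0.5·1)/18 = 100·14.5/18 = 80.56.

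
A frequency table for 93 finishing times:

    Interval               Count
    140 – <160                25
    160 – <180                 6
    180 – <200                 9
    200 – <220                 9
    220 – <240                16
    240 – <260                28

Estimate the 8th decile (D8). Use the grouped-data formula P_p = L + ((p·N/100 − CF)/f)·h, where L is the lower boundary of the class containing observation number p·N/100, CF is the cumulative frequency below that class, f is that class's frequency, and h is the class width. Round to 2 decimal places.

N = 93; target position k = 80/100 · 93 = 74.4.
Cumulative frequencies: 25, 31, 40, 49, 65, 93.
Observation 74.4 falls in the class 240 – <260.
L = 240, CF = 65, f = 28, h = 20.
P80 = 240 + ((74.4 − 65)/28)·20 = 240 + 6.71429 = 246.714.

246.71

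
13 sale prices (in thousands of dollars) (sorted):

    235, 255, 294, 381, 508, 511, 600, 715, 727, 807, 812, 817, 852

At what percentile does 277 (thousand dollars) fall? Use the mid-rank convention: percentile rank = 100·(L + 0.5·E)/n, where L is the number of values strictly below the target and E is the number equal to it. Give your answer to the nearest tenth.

15.4

Count below 277: L = 2; count equal: E = 0; n = 13.
Percentile rank = 100·(2 + 0.5·0)/13 = 100·2/13 = 15.38.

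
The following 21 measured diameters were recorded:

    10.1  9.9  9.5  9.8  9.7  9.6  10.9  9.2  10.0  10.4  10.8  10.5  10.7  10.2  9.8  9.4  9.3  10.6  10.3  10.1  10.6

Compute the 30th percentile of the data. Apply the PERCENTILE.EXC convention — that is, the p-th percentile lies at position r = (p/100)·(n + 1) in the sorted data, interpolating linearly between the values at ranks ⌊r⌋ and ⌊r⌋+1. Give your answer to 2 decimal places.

9.76

Sorted: 9.2, 9.3, 9.4, 9.5, 9.6, 9.7, 9.8, 9.8, 9.9, 10.0, 10.1, 10.1, 10.2, 10.3, 10.4, 10.5, 10.6, 10.6, 10.7, 10.8, 10.9.
n = 21.
r = (30/100)·(21 + 1) = 6.6.
Rank 6 is 9.7 and rank 7 is 9.8.
Interpolate: 9.7 + 0.6·(9.8 − 9.7) = 9.7 + 0.6·0.1 = 9.76.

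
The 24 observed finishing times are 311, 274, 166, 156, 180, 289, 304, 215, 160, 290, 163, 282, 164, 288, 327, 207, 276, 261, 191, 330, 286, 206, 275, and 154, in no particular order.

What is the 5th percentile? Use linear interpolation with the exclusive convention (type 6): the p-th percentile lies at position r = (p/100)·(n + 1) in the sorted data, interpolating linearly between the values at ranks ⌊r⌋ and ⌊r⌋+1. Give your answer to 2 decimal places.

Sorted: 154, 156, 160, 163, 164, 166, 180, 191, 206, 207, 215, 261, 274, 275, 276, 282, 286, 288, 289, 290, 304, 311, 327, 330.
n = 24.
r = (5/100)·(24 + 1) = 1.25.
Rank 1 is 154 and rank 2 is 156.
Interpolate: 154 + 0.25·(156 − 154) = 154 + 0.25·2 = 154.5.

154.50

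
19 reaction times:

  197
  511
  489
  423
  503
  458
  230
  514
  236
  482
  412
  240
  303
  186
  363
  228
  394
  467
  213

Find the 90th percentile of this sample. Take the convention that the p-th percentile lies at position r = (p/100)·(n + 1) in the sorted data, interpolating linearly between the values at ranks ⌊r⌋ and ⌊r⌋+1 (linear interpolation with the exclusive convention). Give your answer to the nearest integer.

Sorted: 186, 197, 213, 228, 230, 236, 240, 303, 363, 394, 412, 423, 458, 467, 482, 489, 503, 511, 514.
n = 19.
r = (90/100)·(19 + 1) = 18.
r is an integer, so P90 is the value at rank 18: 511.

511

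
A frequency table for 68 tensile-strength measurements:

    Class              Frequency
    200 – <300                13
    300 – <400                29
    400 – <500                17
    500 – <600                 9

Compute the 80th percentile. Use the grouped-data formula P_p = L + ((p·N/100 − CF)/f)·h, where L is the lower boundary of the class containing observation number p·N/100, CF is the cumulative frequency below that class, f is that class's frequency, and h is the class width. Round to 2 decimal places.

472.94

N = 68; target position k = 80/100 · 68 = 54.4.
Cumulative frequencies: 13, 42, 59, 68.
Observation 54.4 falls in the class 400 – <500.
L = 400, CF = 42, f = 17, h = 100.
P80 = 400 + ((54.4 − 42)/17)·100 = 400 + 72.9412 = 472.941.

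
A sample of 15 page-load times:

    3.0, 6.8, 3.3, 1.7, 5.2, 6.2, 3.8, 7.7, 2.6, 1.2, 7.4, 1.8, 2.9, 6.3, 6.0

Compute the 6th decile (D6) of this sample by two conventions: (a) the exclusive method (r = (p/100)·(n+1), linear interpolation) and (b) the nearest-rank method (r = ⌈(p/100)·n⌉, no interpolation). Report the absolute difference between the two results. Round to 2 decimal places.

0.48

Sorted: 1.2, 1.7, 1.8, 2.6, 2.9, 3.0, 3.3, 3.8, 5.2, 6.0, 6.2, 6.3, 6.8, 7.4, 7.7.
n = 15.
(a) r = 9.6; between ranks 9 (5.2) and 10 (6.0): 5.68.
(b) the nearest-rank method: rank 9 → 5.2.
|5.68 − 5.2| = 0.48.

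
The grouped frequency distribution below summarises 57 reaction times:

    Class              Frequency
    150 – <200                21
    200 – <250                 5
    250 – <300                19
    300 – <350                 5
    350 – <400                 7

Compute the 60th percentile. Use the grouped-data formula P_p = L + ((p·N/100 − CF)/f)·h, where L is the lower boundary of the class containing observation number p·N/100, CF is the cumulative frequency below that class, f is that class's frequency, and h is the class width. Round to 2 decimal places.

271.58

N = 57; target position k = 60/100 · 57 = 34.2.
Cumulative frequencies: 21, 26, 45, 50, 57.
Observation 34.2 falls in the class 250 – <300.
L = 250, CF = 26, f = 19, h = 50.
P60 = 250 + ((34.2 − 26)/19)·50 = 250 + 21.5789 = 271.579.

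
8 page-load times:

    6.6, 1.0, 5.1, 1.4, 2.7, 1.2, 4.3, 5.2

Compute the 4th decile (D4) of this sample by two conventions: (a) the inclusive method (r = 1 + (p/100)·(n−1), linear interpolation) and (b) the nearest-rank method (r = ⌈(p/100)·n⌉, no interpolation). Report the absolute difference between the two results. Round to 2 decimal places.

0.26

Sorted: 1.0, 1.2, 1.4, 2.7, 4.3, 5.1, 5.2, 6.6.
n = 8.
(a) r = 3.8; between ranks 3 (1.4) and 4 (2.7): 2.44.
(b) the nearest-rank method: rank 4 → 2.7.
|2.44 − 2.7| = 0.26.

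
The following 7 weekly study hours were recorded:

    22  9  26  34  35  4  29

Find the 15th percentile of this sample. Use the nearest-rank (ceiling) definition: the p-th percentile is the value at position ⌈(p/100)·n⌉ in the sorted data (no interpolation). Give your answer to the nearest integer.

9

Sorted: 4, 9, 22, 26, 29, 34, 35.
n = 7.
Position = ⌈15/100 · 7⌉ = ⌈1.05⌉ = 2.
The value at rank 2 is 9.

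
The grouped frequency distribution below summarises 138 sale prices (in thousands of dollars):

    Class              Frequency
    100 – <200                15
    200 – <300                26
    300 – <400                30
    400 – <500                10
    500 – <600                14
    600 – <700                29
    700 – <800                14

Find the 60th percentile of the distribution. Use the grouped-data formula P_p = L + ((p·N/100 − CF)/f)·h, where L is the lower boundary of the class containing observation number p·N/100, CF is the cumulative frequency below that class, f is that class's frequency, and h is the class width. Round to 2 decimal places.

512.86

N = 138; target position k = 60/100 · 138 = 82.8.
Cumulative frequencies: 15, 41, 71, 81, 95, 124, 138.
Observation 82.8 falls in the class 500 – <600.
L = 500, CF = 81, f = 14, h = 100.
P60 = 500 + ((82.8 − 81)/14)·100 = 500 + 12.8571 = 512.857.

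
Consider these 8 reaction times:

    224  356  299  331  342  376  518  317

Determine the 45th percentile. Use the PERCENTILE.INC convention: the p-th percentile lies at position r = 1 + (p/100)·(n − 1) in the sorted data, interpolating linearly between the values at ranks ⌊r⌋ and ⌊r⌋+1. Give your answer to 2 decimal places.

332.65

Sorted: 224, 299, 317, 331, 342, 356, 376, 518.
n = 8.
r = 1 + (45/100)·(8 − 1) = 1 + 3.15 = 4.15.
Rank 4 is 331 and rank 5 is 342.
Interpolate: 331 + 0.15·(342 − 331) = 331 + 0.15·11 = 332.65.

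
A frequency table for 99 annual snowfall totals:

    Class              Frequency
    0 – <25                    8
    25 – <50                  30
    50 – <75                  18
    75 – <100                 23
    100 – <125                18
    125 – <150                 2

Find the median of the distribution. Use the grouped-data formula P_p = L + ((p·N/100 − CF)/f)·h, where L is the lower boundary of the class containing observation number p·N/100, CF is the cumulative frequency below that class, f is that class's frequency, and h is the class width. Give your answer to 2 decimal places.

N = 99; target position k = 50/100 · 99 = 49.5.
Cumulative frequencies: 8, 38, 56, 79, 97, 99.
Observation 49.5 falls in the class 50 – <75.
L = 50, CF = 38, f = 18, h = 25.
P50 = 50 + ((49.5 − 38)/18)·25 = 50 + 15.9722 = 65.9722.

65.97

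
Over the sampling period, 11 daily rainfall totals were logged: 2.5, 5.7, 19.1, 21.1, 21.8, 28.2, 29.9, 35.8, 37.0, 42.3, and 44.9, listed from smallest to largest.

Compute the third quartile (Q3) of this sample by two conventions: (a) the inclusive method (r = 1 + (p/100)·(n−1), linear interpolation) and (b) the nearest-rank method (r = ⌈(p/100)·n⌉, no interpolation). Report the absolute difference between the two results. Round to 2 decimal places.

0.60

n = 11.
(a) r = 8.5; between ranks 8 (35.8) and 9 (37.0): 36.4.
(b) the nearest-rank method: rank 9 → 37.
|36.4 − 37| = 0.6.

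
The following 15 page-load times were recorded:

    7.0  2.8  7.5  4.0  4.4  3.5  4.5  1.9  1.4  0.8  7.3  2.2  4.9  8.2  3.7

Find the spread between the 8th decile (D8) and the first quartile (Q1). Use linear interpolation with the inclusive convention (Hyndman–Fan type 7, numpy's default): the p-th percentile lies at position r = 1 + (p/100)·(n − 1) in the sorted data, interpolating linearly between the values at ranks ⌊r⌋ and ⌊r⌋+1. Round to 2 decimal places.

Sorted: 0.8, 1.4, 1.9, 2.2, 2.8, 3.5, 3.7, 4.0, 4.4, 4.5, 4.9, 7.0, 7.3, 7.5, 8.2.
n = 15.
P25: r = 4.5; ranks 4–5 are 2.2, 2.8; interpolating gives 2.5.
P80: r = 12.2; ranks 12–13 are 7.0, 7.3; interpolating gives 7.06.
Difference: 7.06 − 2.5 = 4.56.

4.56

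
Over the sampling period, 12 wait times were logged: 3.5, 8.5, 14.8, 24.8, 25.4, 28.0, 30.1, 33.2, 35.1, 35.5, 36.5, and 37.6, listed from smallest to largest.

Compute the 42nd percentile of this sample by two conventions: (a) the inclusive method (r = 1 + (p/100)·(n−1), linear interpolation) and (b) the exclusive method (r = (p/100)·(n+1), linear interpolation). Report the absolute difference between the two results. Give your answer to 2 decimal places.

n = 12.
(a) r = 5.62; between ranks 5 (25.4) and 6 (28.0): 27.012.
(b) r = 5.46; between ranks 5 (25.4) and 6 (28.0): 26.596.
|27.012 − 26.596| = 0.416.

0.42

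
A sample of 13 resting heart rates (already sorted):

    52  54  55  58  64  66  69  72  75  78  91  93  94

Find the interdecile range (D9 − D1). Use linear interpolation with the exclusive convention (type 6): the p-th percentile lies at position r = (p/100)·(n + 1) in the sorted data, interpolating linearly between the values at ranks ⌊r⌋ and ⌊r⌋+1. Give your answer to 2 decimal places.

n = 13.
P10: r = 1.4; ranks 1–2 are 52, 54; interpolating gives 52.8.
P90: r = 12.6; ranks 12–13 are 93, 94; interpolating gives 93.6.
Difference: 93.6 − 52.8 = 40.8.

40.80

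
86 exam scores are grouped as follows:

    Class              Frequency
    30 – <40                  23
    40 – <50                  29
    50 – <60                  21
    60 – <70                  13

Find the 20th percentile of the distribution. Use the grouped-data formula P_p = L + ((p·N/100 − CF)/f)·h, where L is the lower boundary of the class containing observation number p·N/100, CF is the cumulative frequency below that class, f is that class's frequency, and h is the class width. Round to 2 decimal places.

37.48

N = 86; target position k = 20/100 · 86 = 17.2.
Cumulative frequencies: 23, 52, 73, 86.
Observation 17.2 falls in the class 30 – <40.
L = 30, CF = 0, f = 23, h = 10.
P20 = 30 + ((17.2 − 0)/23)·10 = 30 + 7.47826 = 37.4783.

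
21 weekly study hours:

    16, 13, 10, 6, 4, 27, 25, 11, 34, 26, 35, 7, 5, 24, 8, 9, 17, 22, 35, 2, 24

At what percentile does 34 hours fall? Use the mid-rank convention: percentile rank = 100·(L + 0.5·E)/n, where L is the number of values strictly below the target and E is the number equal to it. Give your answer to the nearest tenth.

Sorted: 2, 4, 5, 6, 7, 8, 9, 10, 11, 13, 16, 17, 22, 24, 24, 25, 26, 27, 34, 35, 35.
Count below 34: L = 18; count equal: E = 1; n = 21.
Percentile rank = 100·(18 + 0.5·1)/21 = 100·18.5/21 = 88.1.

88.1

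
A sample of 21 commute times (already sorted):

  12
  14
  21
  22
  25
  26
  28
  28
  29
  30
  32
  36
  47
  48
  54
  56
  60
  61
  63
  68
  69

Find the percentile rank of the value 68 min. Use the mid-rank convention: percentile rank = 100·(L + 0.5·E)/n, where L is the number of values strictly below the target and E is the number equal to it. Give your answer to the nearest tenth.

92.9

Count below 68: L = 19; count equal: E = 1; n = 21.
Percentile rank = 100·(19 + 0.5·1)/21 = 100·19.5/21 = 92.86.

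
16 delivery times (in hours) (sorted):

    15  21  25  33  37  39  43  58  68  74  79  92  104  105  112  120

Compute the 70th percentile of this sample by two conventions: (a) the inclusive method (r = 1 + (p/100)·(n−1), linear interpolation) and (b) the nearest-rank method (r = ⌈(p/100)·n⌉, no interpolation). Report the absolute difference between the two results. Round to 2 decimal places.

n = 16.
(a) r = 11.5; between ranks 11 (79) and 12 (92): 85.5.
(b) the nearest-rank method: rank 12 → 92.
|85.5 − 92| = 6.5.

6.50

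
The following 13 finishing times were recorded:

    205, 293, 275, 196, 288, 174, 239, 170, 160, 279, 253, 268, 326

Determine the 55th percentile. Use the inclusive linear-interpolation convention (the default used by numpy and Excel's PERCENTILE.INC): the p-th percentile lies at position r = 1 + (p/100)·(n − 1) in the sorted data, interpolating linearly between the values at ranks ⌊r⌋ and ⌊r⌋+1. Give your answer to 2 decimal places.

262.00

Sorted: 160, 170, 174, 196, 205, 239, 253, 268, 275, 279, 288, 293, 326.
n = 13.
r = 1 + (55/100)·(13 − 1) = 1 + 6.6 = 7.6.
Rank 7 is 253 and rank 8 is 268.
Interpolate: 253 + 0.6·(268 − 253) = 253 + 0.6·15 = 262.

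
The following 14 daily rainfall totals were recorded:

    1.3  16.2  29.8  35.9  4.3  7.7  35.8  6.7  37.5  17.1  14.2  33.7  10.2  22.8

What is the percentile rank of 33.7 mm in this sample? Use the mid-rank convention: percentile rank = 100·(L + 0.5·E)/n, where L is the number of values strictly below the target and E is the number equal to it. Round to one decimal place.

Sorted: 1.3, 4.3, 6.7, 7.7, 10.2, 14.2, 16.2, 17.1, 22.8, 29.8, 33.7, 35.8, 35.9, 37.5.
Count below 33.7: L = 10; count equal: E = 1; n = 14.
Percentile rank = 100·(10 + 0.5·1)/14 = 100·10.5/14 = 75.

75.0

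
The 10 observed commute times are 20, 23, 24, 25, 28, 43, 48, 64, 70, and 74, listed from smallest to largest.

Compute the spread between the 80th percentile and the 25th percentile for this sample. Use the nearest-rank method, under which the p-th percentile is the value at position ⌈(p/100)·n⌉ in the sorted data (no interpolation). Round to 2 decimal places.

n = 10.
P25: rank ⌈25/100·10⌉ = 3 → 24.
P80: rank ⌈80/100·10⌉ = 8 → 64.
Difference: 64 − 24 = 40.

40.00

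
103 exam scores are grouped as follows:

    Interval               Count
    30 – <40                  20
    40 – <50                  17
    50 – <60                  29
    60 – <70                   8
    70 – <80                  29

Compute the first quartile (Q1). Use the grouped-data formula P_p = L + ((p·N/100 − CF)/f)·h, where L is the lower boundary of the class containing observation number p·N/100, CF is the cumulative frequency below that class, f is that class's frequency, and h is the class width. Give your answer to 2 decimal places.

N = 103; target position k = 25/100 · 103 = 25.75.
Cumulative frequencies: 20, 37, 66, 74, 103.
Observation 25.75 falls in the class 40 – <50.
L = 40, CF = 20, f = 17, h = 10.
P25 = 40 + ((25.75 − 20)/17)·10 = 40 + 3.38235 = 43.3824.

43.38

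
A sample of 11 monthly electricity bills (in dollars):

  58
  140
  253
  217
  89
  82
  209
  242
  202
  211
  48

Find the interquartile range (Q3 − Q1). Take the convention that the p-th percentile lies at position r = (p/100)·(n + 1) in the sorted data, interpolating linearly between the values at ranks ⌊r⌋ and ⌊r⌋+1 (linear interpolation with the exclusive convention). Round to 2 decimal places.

135.00

Sorted: 48, 58, 82, 89, 140, 202, 209, 211, 217, 242, 253.
n = 11.
P25: r = 3 (integer) → 82.
P75: r = 9 (integer) → 217.
Difference: 217 − 82 = 135.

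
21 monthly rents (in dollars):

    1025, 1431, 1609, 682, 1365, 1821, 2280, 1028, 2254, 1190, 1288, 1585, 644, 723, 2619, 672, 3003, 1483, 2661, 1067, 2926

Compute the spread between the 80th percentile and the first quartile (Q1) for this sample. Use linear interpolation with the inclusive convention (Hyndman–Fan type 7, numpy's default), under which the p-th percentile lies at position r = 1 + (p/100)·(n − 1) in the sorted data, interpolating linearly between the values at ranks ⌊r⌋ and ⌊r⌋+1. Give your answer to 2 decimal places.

1252.00

Sorted: 644, 672, 682, 723, 1025, 1028, 1067, 1190, 1288, 1365, 1431, 1483, 1585, 1609, 1821, 2254, 2280, 2619, 2661, 2926, 3003.
n = 21.
P25: r = 6 (integer) → 1028.
P80: r = 17 (integer) → 2280.
Difference: 2280 − 1028 = 1252.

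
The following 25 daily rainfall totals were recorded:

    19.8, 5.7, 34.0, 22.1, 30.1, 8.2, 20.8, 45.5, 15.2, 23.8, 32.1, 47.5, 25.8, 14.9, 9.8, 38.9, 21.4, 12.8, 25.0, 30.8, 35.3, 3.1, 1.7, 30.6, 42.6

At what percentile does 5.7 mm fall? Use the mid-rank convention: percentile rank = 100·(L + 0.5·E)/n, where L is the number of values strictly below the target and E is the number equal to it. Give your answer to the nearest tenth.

Sorted: 1.7, 3.1, 5.7, 8.2, 9.8, 12.8, 14.9, 15.2, 19.8, 20.8, 21.4, 22.1, 23.8, 25.0, 25.8, 30.1, 30.6, 30.8, 32.1, 34.0, 35.3, 38.9, 42.6, 45.5, 47.5.
Count below 5.7: L = 2; count equal: E = 1; n = 25.
Percentile rank = 100·(2 + 0.5·1)/25 = 100·2.5/25 = 10.

10.0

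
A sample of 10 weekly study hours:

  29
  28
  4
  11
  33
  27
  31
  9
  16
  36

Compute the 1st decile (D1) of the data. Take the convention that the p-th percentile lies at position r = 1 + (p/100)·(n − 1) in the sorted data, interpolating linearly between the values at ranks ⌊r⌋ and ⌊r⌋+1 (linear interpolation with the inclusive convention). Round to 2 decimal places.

8.50

Sorted: 4, 9, 11, 16, 27, 28, 29, 31, 33, 36.
n = 10.
r = 1 + (10/100)·(10 − 1) = 1 + 0.9 = 1.9.
Rank 1 is 4 and rank 2 is 9.
Interpolate: 4 + 0.9·(9 − 4) = 4 + 0.9·5 = 8.5.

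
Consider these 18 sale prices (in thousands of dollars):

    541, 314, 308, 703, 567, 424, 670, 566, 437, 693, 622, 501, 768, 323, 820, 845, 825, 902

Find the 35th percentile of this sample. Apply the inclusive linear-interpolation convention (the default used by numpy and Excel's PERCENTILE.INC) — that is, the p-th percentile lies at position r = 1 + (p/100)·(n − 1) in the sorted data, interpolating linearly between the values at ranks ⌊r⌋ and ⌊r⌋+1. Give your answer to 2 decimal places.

539.00

Sorted: 308, 314, 323, 424, 437, 501, 541, 566, 567, 622, 670, 693, 703, 768, 820, 825, 845, 902.
n = 18.
r = 1 + (35/100)·(18 − 1) = 1 + 5.95 = 6.95.
Rank 6 is 501 and rank 7 is 541.
Interpolate: 501 + 0.95·(541 − 501) = 501 + 0.95·40 = 539.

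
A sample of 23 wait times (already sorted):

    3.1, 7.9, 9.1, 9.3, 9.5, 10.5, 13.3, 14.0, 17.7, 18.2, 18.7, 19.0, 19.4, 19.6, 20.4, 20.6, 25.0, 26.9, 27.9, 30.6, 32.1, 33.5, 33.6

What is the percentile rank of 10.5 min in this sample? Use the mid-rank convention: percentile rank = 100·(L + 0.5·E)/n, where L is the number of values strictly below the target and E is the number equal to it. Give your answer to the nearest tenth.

23.9

Count below 10.5: L = 5; count equal: E = 1; n = 23.
Percentile rank = 100·(5 + 0.5·1)/23 = 100·5.5/23 = 23.91.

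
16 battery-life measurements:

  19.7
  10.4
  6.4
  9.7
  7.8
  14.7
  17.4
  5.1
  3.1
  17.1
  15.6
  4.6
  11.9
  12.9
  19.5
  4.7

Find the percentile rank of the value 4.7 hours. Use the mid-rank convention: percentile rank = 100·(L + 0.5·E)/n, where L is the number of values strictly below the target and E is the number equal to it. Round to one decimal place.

15.6

Sorted: 3.1, 4.6, 4.7, 5.1, 6.4, 7.8, 9.7, 10.4, 11.9, 12.9, 14.7, 15.6, 17.1, 17.4, 19.5, 19.7.
Count below 4.7: L = 2; count equal: E = 1; n = 16.
Percentile rank = 100·(2 + 0.5·1)/16 = 100·2.5/16 = 15.62.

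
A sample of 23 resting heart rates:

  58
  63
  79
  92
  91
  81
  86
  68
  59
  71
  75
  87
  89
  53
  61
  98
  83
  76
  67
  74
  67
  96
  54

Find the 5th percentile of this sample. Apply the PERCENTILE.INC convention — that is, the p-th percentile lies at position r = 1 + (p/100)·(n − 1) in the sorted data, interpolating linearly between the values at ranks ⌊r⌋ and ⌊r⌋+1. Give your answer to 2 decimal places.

54.40

Sorted: 53, 54, 58, 59, 61, 63, 67, 67, 68, 71, 74, 75, 76, 79, 81, 83, 86, 87, 89, 91, 92, 96, 98.
n = 23.
r = 1 + (5/100)·(23 − 1) = 1 + 1.1 = 2.1.
Rank 2 is 54 and rank 3 is 58.
Interpolate: 54 + 0.1·(58 − 54) = 54 + 0.1·4 = 54.4.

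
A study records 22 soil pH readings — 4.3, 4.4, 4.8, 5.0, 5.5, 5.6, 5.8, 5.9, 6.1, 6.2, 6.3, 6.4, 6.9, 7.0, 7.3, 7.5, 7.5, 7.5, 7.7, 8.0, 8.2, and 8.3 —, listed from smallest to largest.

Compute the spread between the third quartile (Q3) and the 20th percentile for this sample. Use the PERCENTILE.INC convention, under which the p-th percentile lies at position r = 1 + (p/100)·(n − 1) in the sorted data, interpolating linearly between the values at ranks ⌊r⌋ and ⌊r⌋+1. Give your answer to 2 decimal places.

1.98

n = 22.
P20: r = 5.2; ranks 5–6 are 5.5, 5.6; interpolating gives 5.52.
P75: r = 16.75; ranks 16–17 are 7.5, 7.5; interpolating gives 7.5.
Difference: 7.5 − 5.52 = 1.98.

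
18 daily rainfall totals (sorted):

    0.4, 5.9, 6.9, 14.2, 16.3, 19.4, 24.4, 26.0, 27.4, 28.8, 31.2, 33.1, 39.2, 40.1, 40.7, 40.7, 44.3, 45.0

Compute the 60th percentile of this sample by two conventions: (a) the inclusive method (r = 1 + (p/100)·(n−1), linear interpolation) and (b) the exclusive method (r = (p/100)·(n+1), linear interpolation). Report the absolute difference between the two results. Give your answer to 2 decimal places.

0.38

n = 18.
(a) r = 11.2; between ranks 11 (31.2) and 12 (33.1): 31.58.
(b) r = 11.4; between ranks 11 (31.2) and 12 (33.1): 31.96.
|31.58 − 31.96| = 0.38.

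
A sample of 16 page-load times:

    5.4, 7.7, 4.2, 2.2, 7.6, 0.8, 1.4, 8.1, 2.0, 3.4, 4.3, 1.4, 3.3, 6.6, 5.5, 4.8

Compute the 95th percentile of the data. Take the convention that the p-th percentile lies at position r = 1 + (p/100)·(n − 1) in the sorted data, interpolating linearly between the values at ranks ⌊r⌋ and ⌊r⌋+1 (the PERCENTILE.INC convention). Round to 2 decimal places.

7.80

Sorted: 0.8, 1.4, 1.4, 2.0, 2.2, 3.3, 3.4, 4.2, 4.3, 4.8, 5.4, 5.5, 6.6, 7.6, 7.7, 8.1.
n = 16.
r = 1 + (95/100)·(16 − 1) = 1 + 14.25 = 15.25.
Rank 15 is 7.7 and rank 16 is 8.1.
Interpolate: 7.7 + 0.25·(8.1 − 7.7) = 7.7 + 0.25·0.4 = 7.8.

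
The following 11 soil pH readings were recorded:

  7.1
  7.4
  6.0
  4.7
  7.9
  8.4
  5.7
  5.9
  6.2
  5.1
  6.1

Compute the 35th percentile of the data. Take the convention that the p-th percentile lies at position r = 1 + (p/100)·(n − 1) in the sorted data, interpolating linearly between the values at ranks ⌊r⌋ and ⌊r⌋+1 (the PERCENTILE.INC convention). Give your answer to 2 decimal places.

5.95

Sorted: 4.7, 5.1, 5.7, 5.9, 6.0, 6.1, 6.2, 7.1, 7.4, 7.9, 8.4.
n = 11.
r = 1 + (35/100)·(11 − 1) = 1 + 3.5 = 4.5.
Rank 4 is 5.9 and rank 5 is 6.0.
Interpolate: 5.9 + 0.5·(6.0 − 5.9) = 5.9 + 0.5·0.1 = 5.95.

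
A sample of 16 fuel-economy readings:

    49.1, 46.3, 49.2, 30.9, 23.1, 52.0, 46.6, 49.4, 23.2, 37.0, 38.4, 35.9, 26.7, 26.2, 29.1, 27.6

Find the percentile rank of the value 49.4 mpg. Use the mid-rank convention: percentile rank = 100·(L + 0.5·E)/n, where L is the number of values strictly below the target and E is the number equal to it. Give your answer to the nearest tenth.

90.6

Sorted: 23.1, 23.2, 26.2, 26.7, 27.6, 29.1, 30.9, 35.9, 37.0, 38.4, 46.3, 46.6, 49.1, 49.2, 49.4, 52.0.
Count below 49.4: L = 14; count equal: E = 1; n = 16.
Percentile rank = 100·(14 + 0.5·1)/16 = 100·14.5/16 = 90.62.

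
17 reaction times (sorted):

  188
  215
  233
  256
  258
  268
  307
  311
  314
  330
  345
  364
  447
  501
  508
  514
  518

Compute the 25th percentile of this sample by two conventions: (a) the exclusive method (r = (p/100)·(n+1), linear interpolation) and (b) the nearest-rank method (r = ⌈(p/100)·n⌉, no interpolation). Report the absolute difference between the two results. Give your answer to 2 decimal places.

1.00

n = 17.
(a) r = 4.5; between ranks 4 (256) and 5 (258): 257.
(b) the nearest-rank method: rank 5 → 258.
|257 − 258| = 1.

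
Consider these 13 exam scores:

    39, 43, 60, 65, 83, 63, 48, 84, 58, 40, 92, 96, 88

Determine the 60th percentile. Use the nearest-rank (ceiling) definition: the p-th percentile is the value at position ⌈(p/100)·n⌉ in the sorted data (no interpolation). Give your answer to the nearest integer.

65

Sorted: 39, 40, 43, 48, 58, 60, 63, 65, 83, 84, 88, 92, 96.
n = 13.
Position = ⌈60/100 · 13⌉ = ⌈7.8⌉ = 8.
The value at rank 8 is 65.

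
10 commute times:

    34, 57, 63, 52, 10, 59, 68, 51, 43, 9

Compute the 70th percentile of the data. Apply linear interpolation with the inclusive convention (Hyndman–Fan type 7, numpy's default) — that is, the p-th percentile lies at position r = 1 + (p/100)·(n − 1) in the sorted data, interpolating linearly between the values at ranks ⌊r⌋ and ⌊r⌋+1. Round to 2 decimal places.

57.60

Sorted: 9, 10, 34, 43, 51, 52, 57, 59, 63, 68.
n = 10.
r = 1 + (70/100)·(10 − 1) = 1 + 6.3 = 7.3.
Rank 7 is 57 and rank 8 is 59.
Interpolate: 57 + 0.3·(59 − 57) = 57 + 0.3·2 = 57.6.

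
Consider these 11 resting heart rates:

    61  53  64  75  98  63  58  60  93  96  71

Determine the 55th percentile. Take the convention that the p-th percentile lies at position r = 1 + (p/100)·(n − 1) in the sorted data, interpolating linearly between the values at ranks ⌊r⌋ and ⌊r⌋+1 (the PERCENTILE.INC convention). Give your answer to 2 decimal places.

67.50

Sorted: 53, 58, 60, 61, 63, 64, 71, 75, 93, 96, 98.
n = 11.
r = 1 + (55/100)·(11 − 1) = 1 + 5.5 = 6.5.
Rank 6 is 64 and rank 7 is 71.
Interpolate: 64 + 0.5·(71 − 64) = 64 + 0.5·7 = 67.5.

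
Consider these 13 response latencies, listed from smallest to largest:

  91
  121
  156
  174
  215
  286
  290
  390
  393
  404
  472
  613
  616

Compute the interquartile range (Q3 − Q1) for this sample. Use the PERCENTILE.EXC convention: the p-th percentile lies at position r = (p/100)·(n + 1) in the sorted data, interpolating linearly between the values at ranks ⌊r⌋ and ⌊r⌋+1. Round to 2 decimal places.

273.00

n = 13.
P25: r = 3.5; ranks 3–4 are 156, 174; interpolating gives 165.
P75: r = 10.5; ranks 10–11 are 404, 472; interpolating gives 438.
Difference: 438 − 165 = 273.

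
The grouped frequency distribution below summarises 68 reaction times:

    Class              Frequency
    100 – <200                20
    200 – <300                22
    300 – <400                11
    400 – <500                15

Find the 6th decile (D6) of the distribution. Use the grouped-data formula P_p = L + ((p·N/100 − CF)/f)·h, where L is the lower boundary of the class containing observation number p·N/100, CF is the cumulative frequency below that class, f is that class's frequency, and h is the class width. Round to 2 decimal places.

294.55

N = 68; target position k = 60/100 · 68 = 40.8.
Cumulative frequencies: 20, 42, 53, 68.
Observation 40.8 falls in the class 200 – <300.
L = 200, CF = 20, f = 22, h = 100.
P60 = 200 + ((40.8 − 20)/22)·100 = 200 + 94.5455 = 294.545.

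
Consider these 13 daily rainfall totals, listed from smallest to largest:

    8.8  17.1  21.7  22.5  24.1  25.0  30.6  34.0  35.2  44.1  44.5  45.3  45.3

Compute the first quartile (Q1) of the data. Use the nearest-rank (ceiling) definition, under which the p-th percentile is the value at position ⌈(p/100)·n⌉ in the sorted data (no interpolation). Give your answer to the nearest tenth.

22.5

n = 13.
Position = ⌈25/100 · 13⌉ = ⌈3.25⌉ = 4.
The value at rank 4 is 22.5.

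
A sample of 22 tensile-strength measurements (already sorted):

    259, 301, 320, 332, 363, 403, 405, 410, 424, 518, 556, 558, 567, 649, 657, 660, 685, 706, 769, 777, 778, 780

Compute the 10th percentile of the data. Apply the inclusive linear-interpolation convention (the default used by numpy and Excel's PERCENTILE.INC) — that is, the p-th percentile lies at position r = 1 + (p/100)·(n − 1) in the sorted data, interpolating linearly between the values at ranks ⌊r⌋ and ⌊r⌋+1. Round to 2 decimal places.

n = 22.
r = 1 + (10/100)·(22 − 1) = 1 + 2.1 = 3.1.
Rank 3 is 320 and rank 4 is 332.
Interpolate: 320 + 0.1·(332 − 320) = 320 + 0.1·12 = 321.2.

321.20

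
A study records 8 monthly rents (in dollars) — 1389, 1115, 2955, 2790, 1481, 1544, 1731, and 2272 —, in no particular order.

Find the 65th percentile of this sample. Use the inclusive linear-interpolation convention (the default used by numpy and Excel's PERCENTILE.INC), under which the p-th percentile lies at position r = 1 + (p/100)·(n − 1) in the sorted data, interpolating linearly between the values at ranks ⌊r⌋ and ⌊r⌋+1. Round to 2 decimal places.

Sorted: 1115, 1389, 1481, 1544, 1731, 2272, 2790, 2955.
n = 8.
r = 1 + (65/100)·(8 − 1) = 1 + 4.55 = 5.55.
Rank 5 is 1731 and rank 6 is 2272.
Interpolate: 1731 + 0.55·(2272 − 1731) = 1731 + 0.55·541 = 2028.55.

2028.55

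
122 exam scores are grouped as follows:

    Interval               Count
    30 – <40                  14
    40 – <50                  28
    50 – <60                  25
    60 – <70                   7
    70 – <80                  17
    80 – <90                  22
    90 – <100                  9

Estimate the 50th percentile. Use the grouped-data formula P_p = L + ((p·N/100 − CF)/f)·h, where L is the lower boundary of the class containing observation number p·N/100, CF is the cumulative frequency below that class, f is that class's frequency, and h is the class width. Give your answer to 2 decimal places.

57.60

N = 122; target position k = 50/100 · 122 = 61.
Cumulative frequencies: 14, 42, 67, 74, 91, 113, 122.
Observation 61 falls in the class 50 – <60.
L = 50, CF = 42, f = 25, h = 10.
P50 = 50 + ((61 − 42)/25)·10 = 50 + 7.6 = 57.6.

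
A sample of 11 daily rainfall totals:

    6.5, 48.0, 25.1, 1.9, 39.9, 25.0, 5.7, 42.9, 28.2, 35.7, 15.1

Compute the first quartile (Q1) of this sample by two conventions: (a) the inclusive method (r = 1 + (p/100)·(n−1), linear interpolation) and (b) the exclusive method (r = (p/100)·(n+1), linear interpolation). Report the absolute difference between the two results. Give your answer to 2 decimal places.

4.30

Sorted: 1.9, 5.7, 6.5, 15.1, 25.0, 25.1, 28.2, 35.7, 39.9, 42.9, 48.0.
n = 11.
(a) r = 3.5; between ranks 3 (6.5) and 4 (15.1): 10.8.
(b) r = 3 → value at rank 3 = 6.5.
|10.8 − 6.5| = 4.3.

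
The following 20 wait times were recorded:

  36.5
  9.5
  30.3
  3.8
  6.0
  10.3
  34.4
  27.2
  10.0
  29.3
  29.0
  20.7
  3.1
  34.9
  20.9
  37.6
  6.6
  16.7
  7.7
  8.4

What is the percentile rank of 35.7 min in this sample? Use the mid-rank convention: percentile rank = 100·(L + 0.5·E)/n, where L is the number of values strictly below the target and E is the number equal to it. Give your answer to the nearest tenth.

Sorted: 3.1, 3.8, 6.0, 6.6, 7.7, 8.4, 9.5, 10.0, 10.3, 16.7, 20.7, 20.9, 27.2, 29.0, 29.3, 30.3, 34.4, 34.9, 36.5, 37.6.
Count below 35.7: L = 18; count equal: E = 0; n = 20.
Percentile rank = 100·(18 + 0.5·0)/20 = 100·18/20 = 90.

90.0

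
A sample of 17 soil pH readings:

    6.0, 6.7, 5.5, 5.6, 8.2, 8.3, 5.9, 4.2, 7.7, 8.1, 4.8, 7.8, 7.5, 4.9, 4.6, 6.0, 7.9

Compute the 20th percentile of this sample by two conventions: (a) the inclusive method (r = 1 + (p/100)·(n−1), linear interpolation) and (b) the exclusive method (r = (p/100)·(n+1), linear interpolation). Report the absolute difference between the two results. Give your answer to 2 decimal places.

Sorted: 4.2, 4.6, 4.8, 4.9, 5.5, 5.6, 5.9, 6.0, 6.0, 6.7, 7.5, 7.7, 7.8, 7.9, 8.1, 8.2, 8.3.
n = 17.
(a) r = 4.2; between ranks 4 (4.9) and 5 (5.5): 5.02.
(b) r = 3.6; between ranks 3 (4.8) and 4 (4.9): 4.86.
|5.02 − 4.86| = 0.16.

0.16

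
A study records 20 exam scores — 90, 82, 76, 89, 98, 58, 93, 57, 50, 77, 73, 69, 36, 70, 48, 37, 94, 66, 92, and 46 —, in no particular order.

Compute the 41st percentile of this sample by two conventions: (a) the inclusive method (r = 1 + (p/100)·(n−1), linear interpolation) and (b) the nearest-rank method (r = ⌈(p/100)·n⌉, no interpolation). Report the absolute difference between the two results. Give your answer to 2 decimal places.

0.63

Sorted: 36, 37, 46, 48, 50, 57, 58, 66, 69, 70, 73, 76, 77, 82, 89, 90, 92, 93, 94, 98.
n = 20.
(a) r = 8.79; between ranks 8 (66) and 9 (69): 68.37.
(b) the nearest-rank method: rank 9 → 69.
|68.37 − 69| = 0.63.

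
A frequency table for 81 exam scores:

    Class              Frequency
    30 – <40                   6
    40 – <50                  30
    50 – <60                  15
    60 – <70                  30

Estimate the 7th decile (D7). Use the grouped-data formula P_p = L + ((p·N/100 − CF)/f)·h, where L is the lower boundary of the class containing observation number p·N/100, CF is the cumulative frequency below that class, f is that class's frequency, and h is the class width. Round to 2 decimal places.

61.90

N = 81; target position k = 70/100 · 81 = 56.7.
Cumulative frequencies: 6, 36, 51, 81.
Observation 56.7 falls in the class 60 – <70.
L = 60, CF = 51, f = 30, h = 10.
P70 = 60 + ((56.7 − 51)/30)·10 = 60 + 1.9 = 61.9.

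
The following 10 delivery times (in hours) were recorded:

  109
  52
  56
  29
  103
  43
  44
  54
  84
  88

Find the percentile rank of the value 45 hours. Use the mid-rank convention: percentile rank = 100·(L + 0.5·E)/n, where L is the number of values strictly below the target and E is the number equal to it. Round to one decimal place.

Sorted: 29, 43, 44, 52, 54, 56, 84, 88, 103, 109.
Count below 45: L = 3; count equal: E = 0; n = 10.
Percentile rank = 100·(3 + 0.5·0)/10 = 100·3/10 = 30.

30.0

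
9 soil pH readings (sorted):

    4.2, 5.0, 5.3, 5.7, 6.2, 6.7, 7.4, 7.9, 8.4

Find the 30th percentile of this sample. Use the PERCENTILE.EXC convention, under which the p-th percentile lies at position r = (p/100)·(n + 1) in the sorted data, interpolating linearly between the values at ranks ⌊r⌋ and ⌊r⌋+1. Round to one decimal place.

n = 9.
r = (30/100)·(9 + 1) = 3.
r is an integer, so P30 is the value at rank 3: 5.3.

5.3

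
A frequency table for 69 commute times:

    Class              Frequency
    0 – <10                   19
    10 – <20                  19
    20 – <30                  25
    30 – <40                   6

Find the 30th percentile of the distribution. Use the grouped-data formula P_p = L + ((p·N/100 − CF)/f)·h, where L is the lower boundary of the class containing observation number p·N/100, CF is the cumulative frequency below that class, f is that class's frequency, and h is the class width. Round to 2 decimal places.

10.89

N = 69; target position k = 30/100 · 69 = 20.7.
Cumulative frequencies: 19, 38, 63, 69.
Observation 20.7 falls in the class 10 – <20.
L = 10, CF = 19, f = 19, h = 10.
P30 = 10 + ((20.7 − 19)/19)·10 = 10 + 0.894737 = 10.8947.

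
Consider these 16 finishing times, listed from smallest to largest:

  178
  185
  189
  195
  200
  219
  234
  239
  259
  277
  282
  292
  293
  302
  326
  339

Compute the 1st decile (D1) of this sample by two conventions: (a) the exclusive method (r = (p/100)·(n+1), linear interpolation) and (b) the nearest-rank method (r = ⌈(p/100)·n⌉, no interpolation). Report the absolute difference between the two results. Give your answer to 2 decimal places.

n = 16.
(a) r = 1.7; between ranks 1 (178) and 2 (185): 182.9.
(b) the nearest-rank method: rank 2 → 185.
|182.9 − 185| = 2.1.

2.10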